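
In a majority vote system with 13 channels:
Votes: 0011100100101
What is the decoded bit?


Ones: 6 out of 13
Threshold: 7

0 (6/13 voted 1)


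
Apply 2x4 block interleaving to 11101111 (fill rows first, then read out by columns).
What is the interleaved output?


Matrix:
  1110
  1111
Read columns: 11111101

11111101


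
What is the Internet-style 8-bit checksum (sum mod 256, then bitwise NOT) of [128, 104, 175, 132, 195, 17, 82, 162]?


Sum = 995 mod 256 = 227
Complement = 28

28


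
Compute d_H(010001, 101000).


XOR: 111001
Count of 1s: 4

4


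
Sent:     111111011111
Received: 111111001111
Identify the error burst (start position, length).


XOR: 000000010000

Burst at position 7, length 1


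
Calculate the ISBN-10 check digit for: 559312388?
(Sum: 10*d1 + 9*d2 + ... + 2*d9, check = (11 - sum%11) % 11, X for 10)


Weighted sum: 256
256 mod 11 = 3

Check digit: 8


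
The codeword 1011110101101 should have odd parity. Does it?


Number of 1s: 9

Yes, parity is correct (9 ones)


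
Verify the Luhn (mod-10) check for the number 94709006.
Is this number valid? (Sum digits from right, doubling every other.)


Luhn sum = 33
33 mod 10 = 3

Invalid (Luhn sum mod 10 = 3)


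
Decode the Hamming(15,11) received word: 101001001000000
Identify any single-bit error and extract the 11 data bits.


Syndrome = 13: error at position 13

Data: 10101000100 (corrected bit 13)


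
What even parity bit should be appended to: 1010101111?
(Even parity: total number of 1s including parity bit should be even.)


Number of 1s in data: 7
Parity bit: 1

1


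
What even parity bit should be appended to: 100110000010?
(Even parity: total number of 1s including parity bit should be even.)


Number of 1s in data: 4
Parity bit: 0

0


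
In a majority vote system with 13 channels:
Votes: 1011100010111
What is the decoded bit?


Ones: 8 out of 13
Threshold: 7

1 (8/13 voted 1)


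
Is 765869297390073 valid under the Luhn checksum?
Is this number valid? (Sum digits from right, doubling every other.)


Luhn sum = 78
78 mod 10 = 8

Invalid (Luhn sum mod 10 = 8)


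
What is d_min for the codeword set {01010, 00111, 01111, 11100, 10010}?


Comparing all pairs, minimum distance: 1
Can detect 0 errors, correct 0 errors

1


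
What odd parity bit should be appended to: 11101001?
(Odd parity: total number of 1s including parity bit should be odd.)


Number of 1s in data: 5
Parity bit: 0

0


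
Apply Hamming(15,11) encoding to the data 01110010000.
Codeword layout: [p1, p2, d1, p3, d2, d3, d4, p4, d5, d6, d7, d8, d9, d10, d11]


Parity bits: p1=1, p2=1, p3=1, p4=1

110111110010000


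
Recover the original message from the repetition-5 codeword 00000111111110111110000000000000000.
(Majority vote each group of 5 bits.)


Groups: 00000, 11111, 11101, 11110, 00000, 00000, 00000
Majority votes: 0111000

0111000


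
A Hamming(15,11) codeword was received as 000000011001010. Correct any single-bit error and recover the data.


Syndrome = 3: error at position 3

Data: 10001001010 (corrected bit 3)


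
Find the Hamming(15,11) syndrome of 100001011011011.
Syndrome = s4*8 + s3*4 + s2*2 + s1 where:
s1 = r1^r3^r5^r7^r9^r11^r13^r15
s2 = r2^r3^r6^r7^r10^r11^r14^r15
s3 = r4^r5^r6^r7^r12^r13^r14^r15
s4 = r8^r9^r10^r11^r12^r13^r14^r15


s1=0, s2=0, s3=0, s4=0

Syndrome = 0 (no error)


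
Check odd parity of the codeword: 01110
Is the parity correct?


Number of 1s: 3

Yes, parity is correct (3 ones)


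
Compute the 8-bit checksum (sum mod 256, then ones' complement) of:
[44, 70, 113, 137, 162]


Sum = 526 mod 256 = 14
Complement = 241

241


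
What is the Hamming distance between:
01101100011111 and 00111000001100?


XOR: 01010100010011
Count of 1s: 6

6


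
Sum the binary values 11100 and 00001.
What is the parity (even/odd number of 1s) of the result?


11100 = 28
00001 = 1
Sum = 29 = 11101
1s count = 4

even parity (4 ones in 11101)


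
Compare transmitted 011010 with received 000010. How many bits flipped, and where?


XOR: 011000

2 error(s) at position(s): 1, 2


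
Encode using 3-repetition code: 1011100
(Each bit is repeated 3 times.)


Each bit -> 3 copies

111000111111111000000


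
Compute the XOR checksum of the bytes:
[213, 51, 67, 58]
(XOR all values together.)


XOR chain: 213 ^ 51 ^ 67 ^ 58 = 159

159


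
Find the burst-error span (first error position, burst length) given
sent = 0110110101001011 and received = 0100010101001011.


XOR: 0010100000000000

Burst at position 2, length 3


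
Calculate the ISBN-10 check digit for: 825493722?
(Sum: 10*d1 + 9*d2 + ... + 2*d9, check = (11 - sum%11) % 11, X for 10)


Weighted sum: 273
273 mod 11 = 9

Check digit: 2


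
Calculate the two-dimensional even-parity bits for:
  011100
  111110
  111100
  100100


Row parities: 1100
Column parities: 111010

Row P: 1100, Col P: 111010, Corner: 0


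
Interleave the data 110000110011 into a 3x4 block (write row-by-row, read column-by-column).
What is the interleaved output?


Matrix:
  1100
  0011
  0011
Read columns: 100100011011

100100011011


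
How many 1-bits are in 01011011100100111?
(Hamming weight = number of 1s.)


Counting 1s in 01011011100100111

10


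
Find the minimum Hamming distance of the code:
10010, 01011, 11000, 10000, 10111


Comparing all pairs, minimum distance: 1
Can detect 0 errors, correct 0 errors

1


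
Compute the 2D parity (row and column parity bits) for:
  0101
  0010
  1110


Row parities: 011
Column parities: 1001

Row P: 011, Col P: 1001, Corner: 0


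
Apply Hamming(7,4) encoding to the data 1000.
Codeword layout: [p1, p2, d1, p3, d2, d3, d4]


Parity bits: p1=1, p2=1, p3=0

1110000


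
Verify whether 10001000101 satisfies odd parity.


Number of 1s: 4

No, parity error (4 ones)


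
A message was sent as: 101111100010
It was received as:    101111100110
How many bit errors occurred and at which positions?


XOR: 000000000100

1 error(s) at position(s): 9


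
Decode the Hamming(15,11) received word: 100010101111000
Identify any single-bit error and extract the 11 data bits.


Syndrome = 7: error at position 7

Data: 01001111000 (corrected bit 7)


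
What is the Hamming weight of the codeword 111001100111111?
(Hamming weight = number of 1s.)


Counting 1s in 111001100111111

11


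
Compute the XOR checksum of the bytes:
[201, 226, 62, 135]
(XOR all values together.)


XOR chain: 201 ^ 226 ^ 62 ^ 135 = 146

146


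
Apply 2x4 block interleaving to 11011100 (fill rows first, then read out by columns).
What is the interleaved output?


Matrix:
  1101
  1100
Read columns: 11110010

11110010


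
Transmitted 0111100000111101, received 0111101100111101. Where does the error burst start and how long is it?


XOR: 0000001100000000

Burst at position 6, length 2


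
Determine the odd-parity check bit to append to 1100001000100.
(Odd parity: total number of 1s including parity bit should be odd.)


Number of 1s in data: 4
Parity bit: 1

1


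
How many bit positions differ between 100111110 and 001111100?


XOR: 101000010
Count of 1s: 3

3


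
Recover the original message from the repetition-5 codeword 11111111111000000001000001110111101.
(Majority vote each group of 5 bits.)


Groups: 11111, 11111, 10000, 00001, 00000, 11101, 11101
Majority votes: 1100011

1100011


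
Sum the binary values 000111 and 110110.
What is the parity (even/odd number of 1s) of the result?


000111 = 7
110110 = 54
Sum = 61 = 111101
1s count = 5

odd parity (5 ones in 111101)


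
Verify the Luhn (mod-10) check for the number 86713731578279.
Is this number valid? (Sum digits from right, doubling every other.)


Luhn sum = 70
70 mod 10 = 0

Valid (Luhn sum mod 10 = 0)


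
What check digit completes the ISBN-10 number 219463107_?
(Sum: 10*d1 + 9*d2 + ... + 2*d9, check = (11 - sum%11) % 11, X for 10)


Weighted sum: 198
198 mod 11 = 0

Check digit: 0


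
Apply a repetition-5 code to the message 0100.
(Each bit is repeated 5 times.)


Each bit -> 5 copies

00000111110000000000


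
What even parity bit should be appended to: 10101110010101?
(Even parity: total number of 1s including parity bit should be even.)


Number of 1s in data: 8
Parity bit: 0

0


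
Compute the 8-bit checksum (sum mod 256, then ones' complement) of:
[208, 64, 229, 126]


Sum = 627 mod 256 = 115
Complement = 140

140


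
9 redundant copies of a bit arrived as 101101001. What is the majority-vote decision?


Ones: 5 out of 9
Threshold: 5

1 (5/9 voted 1)


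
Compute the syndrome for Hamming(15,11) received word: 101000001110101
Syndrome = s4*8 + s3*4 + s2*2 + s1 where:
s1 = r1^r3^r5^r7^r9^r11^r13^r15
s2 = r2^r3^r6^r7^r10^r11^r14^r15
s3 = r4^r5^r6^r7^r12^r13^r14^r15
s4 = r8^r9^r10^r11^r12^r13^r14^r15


s1=0, s2=0, s3=0, s4=1

Syndrome = 8 (error at position 8)


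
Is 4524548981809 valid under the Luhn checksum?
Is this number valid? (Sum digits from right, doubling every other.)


Luhn sum = 72
72 mod 10 = 2

Invalid (Luhn sum mod 10 = 2)


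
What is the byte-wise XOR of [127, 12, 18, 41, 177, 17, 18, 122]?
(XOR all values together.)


XOR chain: 127 ^ 12 ^ 18 ^ 41 ^ 177 ^ 17 ^ 18 ^ 122 = 128

128


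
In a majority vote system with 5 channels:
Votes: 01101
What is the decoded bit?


Ones: 3 out of 5
Threshold: 3

1 (3/5 voted 1)


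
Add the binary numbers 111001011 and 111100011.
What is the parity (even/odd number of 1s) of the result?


111001011 = 459
111100011 = 483
Sum = 942 = 1110101110
1s count = 7

odd parity (7 ones in 1110101110)


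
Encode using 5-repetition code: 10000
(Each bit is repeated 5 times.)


Each bit -> 5 copies

1111100000000000000000000


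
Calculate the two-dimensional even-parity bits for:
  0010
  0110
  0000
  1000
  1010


Row parities: 10010
Column parities: 0110

Row P: 10010, Col P: 0110, Corner: 0


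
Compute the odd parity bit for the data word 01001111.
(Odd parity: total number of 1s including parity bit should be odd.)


Number of 1s in data: 5
Parity bit: 0

0


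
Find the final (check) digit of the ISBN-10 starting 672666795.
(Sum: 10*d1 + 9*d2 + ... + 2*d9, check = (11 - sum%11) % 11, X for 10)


Weighted sum: 312
312 mod 11 = 4

Check digit: 7


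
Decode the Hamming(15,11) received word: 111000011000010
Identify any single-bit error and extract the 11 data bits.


Syndrome = 15: error at position 15

Data: 10001000011 (corrected bit 15)


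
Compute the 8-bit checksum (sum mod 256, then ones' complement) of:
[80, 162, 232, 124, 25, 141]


Sum = 764 mod 256 = 252
Complement = 3

3


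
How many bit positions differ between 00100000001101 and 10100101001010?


XOR: 10000101000111
Count of 1s: 6

6


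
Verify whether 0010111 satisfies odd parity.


Number of 1s: 4

No, parity error (4 ones)


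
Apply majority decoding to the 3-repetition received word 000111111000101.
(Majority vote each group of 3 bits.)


Groups: 000, 111, 111, 000, 101
Majority votes: 01101

01101


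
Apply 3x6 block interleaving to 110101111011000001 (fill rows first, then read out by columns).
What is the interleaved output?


Matrix:
  110101
  111011
  000001
Read columns: 110110010100010111

110110010100010111


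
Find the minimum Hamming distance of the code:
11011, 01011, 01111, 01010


Comparing all pairs, minimum distance: 1
Can detect 0 errors, correct 0 errors

1


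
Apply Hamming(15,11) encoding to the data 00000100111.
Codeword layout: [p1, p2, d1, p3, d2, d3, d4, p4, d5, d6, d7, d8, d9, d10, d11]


Parity bits: p1=0, p2=1, p3=1, p4=0

010100000100111


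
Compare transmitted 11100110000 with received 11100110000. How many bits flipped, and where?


XOR: 00000000000

0 errors (received matches sent)


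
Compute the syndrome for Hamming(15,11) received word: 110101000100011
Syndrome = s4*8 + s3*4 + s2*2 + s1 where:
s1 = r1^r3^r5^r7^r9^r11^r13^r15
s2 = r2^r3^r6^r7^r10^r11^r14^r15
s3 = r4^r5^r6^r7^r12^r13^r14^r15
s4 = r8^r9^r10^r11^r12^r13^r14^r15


s1=0, s2=1, s3=0, s4=1

Syndrome = 10 (error at position 10)


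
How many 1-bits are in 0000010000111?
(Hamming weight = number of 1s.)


Counting 1s in 0000010000111

4


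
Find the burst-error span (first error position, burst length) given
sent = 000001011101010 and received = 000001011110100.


XOR: 000000000011110

Burst at position 10, length 4


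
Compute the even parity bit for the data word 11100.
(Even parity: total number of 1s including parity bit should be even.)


Number of 1s in data: 3
Parity bit: 1

1


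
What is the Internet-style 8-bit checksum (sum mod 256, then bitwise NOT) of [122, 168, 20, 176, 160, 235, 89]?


Sum = 970 mod 256 = 202
Complement = 53

53


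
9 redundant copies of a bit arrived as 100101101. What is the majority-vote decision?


Ones: 5 out of 9
Threshold: 5

1 (5/9 voted 1)


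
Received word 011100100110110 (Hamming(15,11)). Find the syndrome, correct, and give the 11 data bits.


Syndrome = 0: no error detected

Data: 10010110110 (no errors)


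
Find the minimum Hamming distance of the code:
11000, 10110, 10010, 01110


Comparing all pairs, minimum distance: 1
Can detect 0 errors, correct 0 errors

1


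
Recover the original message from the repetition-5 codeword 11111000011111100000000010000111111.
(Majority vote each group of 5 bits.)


Groups: 11111, 00001, 11111, 00000, 00001, 00001, 11111
Majority votes: 1010001

1010001


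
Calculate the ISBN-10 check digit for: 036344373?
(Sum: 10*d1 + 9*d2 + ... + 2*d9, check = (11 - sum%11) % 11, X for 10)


Weighted sum: 179
179 mod 11 = 3

Check digit: 8


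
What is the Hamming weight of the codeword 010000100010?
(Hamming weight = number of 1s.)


Counting 1s in 010000100010

3


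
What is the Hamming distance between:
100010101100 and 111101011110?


XOR: 011111110010
Count of 1s: 8

8


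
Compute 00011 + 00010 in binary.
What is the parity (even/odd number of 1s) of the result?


00011 = 3
00010 = 2
Sum = 5 = 101
1s count = 2

even parity (2 ones in 101)


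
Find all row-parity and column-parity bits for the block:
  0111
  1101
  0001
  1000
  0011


Row parities: 11110
Column parities: 0000

Row P: 11110, Col P: 0000, Corner: 0


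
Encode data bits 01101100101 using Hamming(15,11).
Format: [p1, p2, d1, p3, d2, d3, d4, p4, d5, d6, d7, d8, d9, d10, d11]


Parity bits: p1=0, p2=1, p3=0, p4=0

010011001100101


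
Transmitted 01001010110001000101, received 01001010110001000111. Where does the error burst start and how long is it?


XOR: 00000000000000000010

Burst at position 18, length 1


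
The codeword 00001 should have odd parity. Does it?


Number of 1s: 1

Yes, parity is correct (1 ones)


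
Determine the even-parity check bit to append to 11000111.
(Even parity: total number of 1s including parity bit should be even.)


Number of 1s in data: 5
Parity bit: 1

1


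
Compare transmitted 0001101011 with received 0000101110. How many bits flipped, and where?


XOR: 0001000101

3 error(s) at position(s): 3, 7, 9


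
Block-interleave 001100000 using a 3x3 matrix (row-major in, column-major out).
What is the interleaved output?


Matrix:
  001
  100
  000
Read columns: 010000100

010000100


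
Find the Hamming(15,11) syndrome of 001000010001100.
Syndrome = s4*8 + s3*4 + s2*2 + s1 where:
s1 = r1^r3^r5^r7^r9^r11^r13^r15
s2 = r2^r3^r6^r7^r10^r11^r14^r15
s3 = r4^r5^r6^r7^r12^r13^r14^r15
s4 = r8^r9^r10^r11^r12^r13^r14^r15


s1=0, s2=1, s3=0, s4=1

Syndrome = 10 (error at position 10)


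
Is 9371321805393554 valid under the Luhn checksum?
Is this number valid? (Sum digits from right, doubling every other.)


Luhn sum = 72
72 mod 10 = 2

Invalid (Luhn sum mod 10 = 2)


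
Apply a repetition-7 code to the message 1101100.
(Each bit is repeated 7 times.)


Each bit -> 7 copies

1111111111111100000001111111111111100000000000000


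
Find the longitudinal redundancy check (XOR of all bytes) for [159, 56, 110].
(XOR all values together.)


XOR chain: 159 ^ 56 ^ 110 = 201

201


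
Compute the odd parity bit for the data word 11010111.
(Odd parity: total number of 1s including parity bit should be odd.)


Number of 1s in data: 6
Parity bit: 1

1


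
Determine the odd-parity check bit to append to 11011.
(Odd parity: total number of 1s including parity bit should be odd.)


Number of 1s in data: 4
Parity bit: 1

1


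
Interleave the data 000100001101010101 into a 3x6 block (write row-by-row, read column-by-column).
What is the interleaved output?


Matrix:
  000100
  001101
  010101
Read columns: 000001010111000011

000001010111000011


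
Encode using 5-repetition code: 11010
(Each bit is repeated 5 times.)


Each bit -> 5 copies

1111111111000001111100000


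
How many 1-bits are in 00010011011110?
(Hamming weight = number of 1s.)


Counting 1s in 00010011011110

7


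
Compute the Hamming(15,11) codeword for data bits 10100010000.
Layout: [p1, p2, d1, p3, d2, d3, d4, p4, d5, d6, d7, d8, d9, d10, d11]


Parity bits: p1=0, p2=1, p3=1, p4=1

011101010010000


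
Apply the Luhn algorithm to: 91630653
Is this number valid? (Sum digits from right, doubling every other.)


Luhn sum = 26
26 mod 10 = 6

Invalid (Luhn sum mod 10 = 6)


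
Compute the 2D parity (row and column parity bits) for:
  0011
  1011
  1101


Row parities: 011
Column parities: 0101

Row P: 011, Col P: 0101, Corner: 0


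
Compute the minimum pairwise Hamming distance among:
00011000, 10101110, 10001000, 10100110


Comparing all pairs, minimum distance: 1
Can detect 0 errors, correct 0 errors

1


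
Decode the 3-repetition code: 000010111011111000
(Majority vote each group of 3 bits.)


Groups: 000, 010, 111, 011, 111, 000
Majority votes: 001110

001110


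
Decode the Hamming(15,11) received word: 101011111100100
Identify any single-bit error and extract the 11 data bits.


Syndrome = 0: no error detected

Data: 11111100100 (no errors)


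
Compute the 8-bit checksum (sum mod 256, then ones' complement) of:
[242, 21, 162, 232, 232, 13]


Sum = 902 mod 256 = 134
Complement = 121

121


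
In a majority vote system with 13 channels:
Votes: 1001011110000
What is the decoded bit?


Ones: 6 out of 13
Threshold: 7

0 (6/13 voted 1)


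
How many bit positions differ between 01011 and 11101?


XOR: 10110
Count of 1s: 3

3


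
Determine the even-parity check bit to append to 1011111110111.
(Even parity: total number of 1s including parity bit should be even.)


Number of 1s in data: 11
Parity bit: 1

1


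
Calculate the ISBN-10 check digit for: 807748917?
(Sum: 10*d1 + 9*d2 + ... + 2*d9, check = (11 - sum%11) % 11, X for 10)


Weighted sum: 302
302 mod 11 = 5

Check digit: 6


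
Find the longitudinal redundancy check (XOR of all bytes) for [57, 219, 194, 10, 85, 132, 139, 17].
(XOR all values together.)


XOR chain: 57 ^ 219 ^ 194 ^ 10 ^ 85 ^ 132 ^ 139 ^ 17 = 97

97


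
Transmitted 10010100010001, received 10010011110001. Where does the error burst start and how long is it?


XOR: 00000111100000

Burst at position 5, length 4


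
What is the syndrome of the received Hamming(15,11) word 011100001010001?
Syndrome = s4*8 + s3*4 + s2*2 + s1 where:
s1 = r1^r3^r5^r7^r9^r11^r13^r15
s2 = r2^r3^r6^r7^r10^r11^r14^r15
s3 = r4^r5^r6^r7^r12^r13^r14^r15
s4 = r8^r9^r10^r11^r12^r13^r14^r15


s1=0, s2=0, s3=0, s4=1

Syndrome = 8 (error at position 8)


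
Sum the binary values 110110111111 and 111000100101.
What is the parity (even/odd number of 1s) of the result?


110110111111 = 3519
111000100101 = 3621
Sum = 7140 = 1101111100100
1s count = 8

even parity (8 ones in 1101111100100)


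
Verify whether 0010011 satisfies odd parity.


Number of 1s: 3

Yes, parity is correct (3 ones)


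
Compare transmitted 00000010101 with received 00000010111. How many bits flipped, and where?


XOR: 00000000010

1 error(s) at position(s): 9


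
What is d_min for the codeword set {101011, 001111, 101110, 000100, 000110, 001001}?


Comparing all pairs, minimum distance: 1
Can detect 0 errors, correct 0 errors

1


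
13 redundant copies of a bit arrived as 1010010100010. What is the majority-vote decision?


Ones: 5 out of 13
Threshold: 7

0 (5/13 voted 1)


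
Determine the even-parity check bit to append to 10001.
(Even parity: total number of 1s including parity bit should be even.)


Number of 1s in data: 2
Parity bit: 0

0


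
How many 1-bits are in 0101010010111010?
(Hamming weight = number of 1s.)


Counting 1s in 0101010010111010

8


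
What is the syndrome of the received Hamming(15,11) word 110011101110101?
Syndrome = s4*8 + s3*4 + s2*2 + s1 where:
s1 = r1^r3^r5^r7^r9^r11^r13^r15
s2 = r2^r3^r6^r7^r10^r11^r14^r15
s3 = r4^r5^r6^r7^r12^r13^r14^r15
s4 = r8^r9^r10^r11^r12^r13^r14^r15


s1=1, s2=0, s3=1, s4=1

Syndrome = 13 (error at position 13)


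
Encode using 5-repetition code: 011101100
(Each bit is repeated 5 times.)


Each bit -> 5 copies

000001111111111111110000011111111110000000000


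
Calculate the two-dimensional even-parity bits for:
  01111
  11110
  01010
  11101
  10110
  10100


Row parities: 000010
Column parities: 00100

Row P: 000010, Col P: 00100, Corner: 1


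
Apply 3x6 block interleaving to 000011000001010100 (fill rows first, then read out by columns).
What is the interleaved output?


Matrix:
  000011
  000001
  010100
Read columns: 000001000001100110

000001000001100110


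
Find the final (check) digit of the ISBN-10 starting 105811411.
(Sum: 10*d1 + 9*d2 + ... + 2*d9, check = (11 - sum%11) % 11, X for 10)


Weighted sum: 138
138 mod 11 = 6

Check digit: 5


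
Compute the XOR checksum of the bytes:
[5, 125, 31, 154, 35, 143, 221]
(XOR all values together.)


XOR chain: 5 ^ 125 ^ 31 ^ 154 ^ 35 ^ 143 ^ 221 = 140

140


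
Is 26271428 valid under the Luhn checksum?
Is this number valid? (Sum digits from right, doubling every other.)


Luhn sum = 39
39 mod 10 = 9

Invalid (Luhn sum mod 10 = 9)


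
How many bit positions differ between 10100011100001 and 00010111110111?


XOR: 10110100010110
Count of 1s: 7

7


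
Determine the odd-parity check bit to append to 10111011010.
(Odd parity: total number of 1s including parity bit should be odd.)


Number of 1s in data: 7
Parity bit: 0

0


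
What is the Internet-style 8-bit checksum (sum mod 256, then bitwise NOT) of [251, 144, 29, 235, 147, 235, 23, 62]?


Sum = 1126 mod 256 = 102
Complement = 153

153


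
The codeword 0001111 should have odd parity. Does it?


Number of 1s: 4

No, parity error (4 ones)


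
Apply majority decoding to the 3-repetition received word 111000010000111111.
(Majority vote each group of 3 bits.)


Groups: 111, 000, 010, 000, 111, 111
Majority votes: 100011

100011


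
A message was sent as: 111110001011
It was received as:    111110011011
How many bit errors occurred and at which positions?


XOR: 000000010000

1 error(s) at position(s): 7


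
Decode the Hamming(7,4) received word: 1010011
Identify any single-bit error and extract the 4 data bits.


Syndrome = 3: error at position 3

Data: 0011 (corrected bit 3)


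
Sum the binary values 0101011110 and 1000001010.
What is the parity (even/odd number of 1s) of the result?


0101011110 = 350
1000001010 = 522
Sum = 872 = 1101101000
1s count = 5

odd parity (5 ones in 1101101000)


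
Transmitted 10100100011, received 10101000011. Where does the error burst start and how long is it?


XOR: 00001100000

Burst at position 4, length 2


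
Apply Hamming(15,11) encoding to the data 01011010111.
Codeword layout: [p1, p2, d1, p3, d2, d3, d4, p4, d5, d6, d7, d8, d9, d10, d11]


Parity bits: p1=0, p2=0, p3=1, p4=1

000110111010111


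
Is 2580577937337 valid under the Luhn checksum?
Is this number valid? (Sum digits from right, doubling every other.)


Luhn sum = 61
61 mod 10 = 1

Invalid (Luhn sum mod 10 = 1)


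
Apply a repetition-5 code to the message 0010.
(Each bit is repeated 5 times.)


Each bit -> 5 copies

00000000001111100000


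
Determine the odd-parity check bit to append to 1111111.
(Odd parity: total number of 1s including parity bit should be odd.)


Number of 1s in data: 7
Parity bit: 0

0


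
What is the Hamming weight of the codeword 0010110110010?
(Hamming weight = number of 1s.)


Counting 1s in 0010110110010

6


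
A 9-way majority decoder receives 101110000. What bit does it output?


Ones: 4 out of 9
Threshold: 5

0 (4/9 voted 1)


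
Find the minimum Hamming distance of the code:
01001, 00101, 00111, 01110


Comparing all pairs, minimum distance: 1
Can detect 0 errors, correct 0 errors

1


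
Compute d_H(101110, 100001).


XOR: 001111
Count of 1s: 4

4


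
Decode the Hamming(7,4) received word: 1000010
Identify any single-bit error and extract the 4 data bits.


Syndrome = 7: error at position 7

Data: 0011 (corrected bit 7)


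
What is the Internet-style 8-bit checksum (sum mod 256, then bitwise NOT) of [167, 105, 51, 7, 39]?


Sum = 369 mod 256 = 113
Complement = 142

142


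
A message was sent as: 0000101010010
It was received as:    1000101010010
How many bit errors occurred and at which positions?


XOR: 1000000000000

1 error(s) at position(s): 0


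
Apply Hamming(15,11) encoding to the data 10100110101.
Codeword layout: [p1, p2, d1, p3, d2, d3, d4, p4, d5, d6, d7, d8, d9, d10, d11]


Parity bits: p1=0, p2=1, p3=1, p4=0

011101000110101


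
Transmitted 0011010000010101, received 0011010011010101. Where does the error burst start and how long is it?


XOR: 0000000011000000

Burst at position 8, length 2


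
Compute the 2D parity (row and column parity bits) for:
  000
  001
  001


Row parities: 011
Column parities: 000

Row P: 011, Col P: 000, Corner: 0


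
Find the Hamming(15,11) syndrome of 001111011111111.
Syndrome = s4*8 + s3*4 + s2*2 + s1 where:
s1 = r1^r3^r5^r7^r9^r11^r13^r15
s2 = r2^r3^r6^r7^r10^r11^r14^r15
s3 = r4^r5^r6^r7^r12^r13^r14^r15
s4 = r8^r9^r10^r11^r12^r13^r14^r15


s1=0, s2=0, s3=1, s4=0

Syndrome = 4 (error at position 4)


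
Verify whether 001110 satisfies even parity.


Number of 1s: 3

No, parity error (3 ones)


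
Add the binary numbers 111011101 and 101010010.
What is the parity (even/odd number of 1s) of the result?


111011101 = 477
101010010 = 338
Sum = 815 = 1100101111
1s count = 7

odd parity (7 ones in 1100101111)


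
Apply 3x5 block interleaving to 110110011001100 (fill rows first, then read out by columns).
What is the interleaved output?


Matrix:
  11011
  00110
  01100
Read columns: 100101011110100

100101011110100


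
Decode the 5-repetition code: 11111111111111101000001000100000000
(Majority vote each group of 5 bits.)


Groups: 11111, 11111, 11111, 01000, 00100, 01000, 00000
Majority votes: 1110000

1110000


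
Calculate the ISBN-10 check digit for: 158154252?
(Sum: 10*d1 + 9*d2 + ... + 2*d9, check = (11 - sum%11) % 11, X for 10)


Weighted sum: 203
203 mod 11 = 5

Check digit: 6


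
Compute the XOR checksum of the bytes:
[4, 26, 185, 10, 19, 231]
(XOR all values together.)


XOR chain: 4 ^ 26 ^ 185 ^ 10 ^ 19 ^ 231 = 89

89


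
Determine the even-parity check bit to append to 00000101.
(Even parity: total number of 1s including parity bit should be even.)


Number of 1s in data: 2
Parity bit: 0

0


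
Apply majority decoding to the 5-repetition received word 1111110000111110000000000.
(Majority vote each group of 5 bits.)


Groups: 11111, 10000, 11111, 00000, 00000
Majority votes: 10100

10100


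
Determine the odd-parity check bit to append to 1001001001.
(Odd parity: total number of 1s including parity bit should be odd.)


Number of 1s in data: 4
Parity bit: 1

1


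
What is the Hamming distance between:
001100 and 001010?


XOR: 000110
Count of 1s: 2

2


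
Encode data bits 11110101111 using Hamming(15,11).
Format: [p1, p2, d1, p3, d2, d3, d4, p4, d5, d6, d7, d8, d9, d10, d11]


Parity bits: p1=1, p2=0, p3=1, p4=1

101111110101111


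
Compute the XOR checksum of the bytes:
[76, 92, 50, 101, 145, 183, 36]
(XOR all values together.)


XOR chain: 76 ^ 92 ^ 50 ^ 101 ^ 145 ^ 183 ^ 36 = 69

69


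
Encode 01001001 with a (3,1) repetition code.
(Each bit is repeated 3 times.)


Each bit -> 3 copies

000111000000111000000111


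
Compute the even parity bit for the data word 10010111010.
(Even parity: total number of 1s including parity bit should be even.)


Number of 1s in data: 6
Parity bit: 0

0


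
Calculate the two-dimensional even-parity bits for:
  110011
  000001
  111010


Row parities: 010
Column parities: 001000

Row P: 010, Col P: 001000, Corner: 1


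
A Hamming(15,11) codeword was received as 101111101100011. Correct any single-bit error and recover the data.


Syndrome = 0: no error detected

Data: 11111100011 (no errors)


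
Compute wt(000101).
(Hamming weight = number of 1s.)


Counting 1s in 000101

2


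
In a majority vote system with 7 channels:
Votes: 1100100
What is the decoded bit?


Ones: 3 out of 7
Threshold: 4

0 (3/7 voted 1)


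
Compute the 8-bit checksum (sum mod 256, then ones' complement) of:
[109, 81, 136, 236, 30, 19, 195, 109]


Sum = 915 mod 256 = 147
Complement = 108

108


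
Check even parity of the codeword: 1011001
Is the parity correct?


Number of 1s: 4

Yes, parity is correct (4 ones)


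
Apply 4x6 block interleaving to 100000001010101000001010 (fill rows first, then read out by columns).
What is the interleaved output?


Matrix:
  100000
  001010
  101000
  001010
Read columns: 101000000111000001010000

101000000111000001010000


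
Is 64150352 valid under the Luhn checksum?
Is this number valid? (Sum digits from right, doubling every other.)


Luhn sum = 20
20 mod 10 = 0

Valid (Luhn sum mod 10 = 0)


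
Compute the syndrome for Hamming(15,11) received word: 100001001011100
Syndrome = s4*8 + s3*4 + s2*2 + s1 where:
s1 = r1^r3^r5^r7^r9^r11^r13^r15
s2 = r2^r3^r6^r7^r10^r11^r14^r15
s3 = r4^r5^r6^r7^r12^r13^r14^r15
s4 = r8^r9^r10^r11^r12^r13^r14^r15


s1=0, s2=0, s3=1, s4=0

Syndrome = 4 (error at position 4)


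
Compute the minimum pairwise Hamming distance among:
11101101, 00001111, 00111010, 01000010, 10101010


Comparing all pairs, minimum distance: 2
Can detect 1 errors, correct 0 errors

2


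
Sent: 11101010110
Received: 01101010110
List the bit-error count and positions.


XOR: 10000000000

1 error(s) at position(s): 0


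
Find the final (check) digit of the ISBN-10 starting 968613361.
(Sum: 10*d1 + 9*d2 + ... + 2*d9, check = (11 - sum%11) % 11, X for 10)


Weighted sum: 303
303 mod 11 = 6

Check digit: 5


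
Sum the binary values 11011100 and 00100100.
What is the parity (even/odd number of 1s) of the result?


11011100 = 220
00100100 = 36
Sum = 256 = 100000000
1s count = 1

odd parity (1 ones in 100000000)


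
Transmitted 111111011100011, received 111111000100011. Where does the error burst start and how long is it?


XOR: 000000011000000

Burst at position 7, length 2


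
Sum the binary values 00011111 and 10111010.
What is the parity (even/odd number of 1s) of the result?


00011111 = 31
10111010 = 186
Sum = 217 = 11011001
1s count = 5

odd parity (5 ones in 11011001)


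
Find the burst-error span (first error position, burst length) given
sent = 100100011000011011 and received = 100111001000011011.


XOR: 000011010000000000

Burst at position 4, length 4


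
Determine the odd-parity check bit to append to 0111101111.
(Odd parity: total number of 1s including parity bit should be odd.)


Number of 1s in data: 8
Parity bit: 1

1


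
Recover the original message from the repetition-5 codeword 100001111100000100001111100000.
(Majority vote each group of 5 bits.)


Groups: 10000, 11111, 00000, 10000, 11111, 00000
Majority votes: 010010

010010


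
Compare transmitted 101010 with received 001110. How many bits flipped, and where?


XOR: 100100

2 error(s) at position(s): 0, 3


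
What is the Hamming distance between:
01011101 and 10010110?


XOR: 11001011
Count of 1s: 5

5


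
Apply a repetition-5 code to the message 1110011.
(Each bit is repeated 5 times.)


Each bit -> 5 copies

11111111111111100000000001111111111


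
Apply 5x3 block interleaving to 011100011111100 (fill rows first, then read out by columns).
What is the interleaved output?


Matrix:
  011
  100
  011
  111
  100
Read columns: 010111011010110

010111011010110


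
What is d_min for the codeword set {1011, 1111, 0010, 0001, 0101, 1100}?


Comparing all pairs, minimum distance: 1
Can detect 0 errors, correct 0 errors

1


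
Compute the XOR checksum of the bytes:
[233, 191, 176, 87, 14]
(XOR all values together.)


XOR chain: 233 ^ 191 ^ 176 ^ 87 ^ 14 = 191

191


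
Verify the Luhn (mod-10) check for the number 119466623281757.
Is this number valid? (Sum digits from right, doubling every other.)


Luhn sum = 71
71 mod 10 = 1

Invalid (Luhn sum mod 10 = 1)


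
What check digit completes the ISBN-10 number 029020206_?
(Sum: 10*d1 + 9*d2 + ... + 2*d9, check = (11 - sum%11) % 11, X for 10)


Weighted sum: 122
122 mod 11 = 1

Check digit: X


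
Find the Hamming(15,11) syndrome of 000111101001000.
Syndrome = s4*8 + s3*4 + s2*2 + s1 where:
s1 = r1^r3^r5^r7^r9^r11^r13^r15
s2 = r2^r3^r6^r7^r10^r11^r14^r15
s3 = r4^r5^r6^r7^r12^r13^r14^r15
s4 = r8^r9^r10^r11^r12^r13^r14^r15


s1=1, s2=0, s3=1, s4=0

Syndrome = 5 (error at position 5)


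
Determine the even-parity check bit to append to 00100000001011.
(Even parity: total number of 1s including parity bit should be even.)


Number of 1s in data: 4
Parity bit: 0

0


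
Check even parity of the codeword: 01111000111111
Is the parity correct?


Number of 1s: 10

Yes, parity is correct (10 ones)


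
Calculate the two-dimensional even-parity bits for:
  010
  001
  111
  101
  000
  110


Row parities: 111000
Column parities: 111

Row P: 111000, Col P: 111, Corner: 1


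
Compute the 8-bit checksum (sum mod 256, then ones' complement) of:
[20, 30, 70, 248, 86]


Sum = 454 mod 256 = 198
Complement = 57

57


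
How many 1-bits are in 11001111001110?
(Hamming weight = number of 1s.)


Counting 1s in 11001111001110

9


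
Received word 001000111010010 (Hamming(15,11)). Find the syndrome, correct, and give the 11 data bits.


Syndrome = 0: no error detected

Data: 10011010010 (no errors)


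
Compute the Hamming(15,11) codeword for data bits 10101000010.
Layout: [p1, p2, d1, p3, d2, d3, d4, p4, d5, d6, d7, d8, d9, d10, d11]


Parity bits: p1=0, p2=1, p3=0, p4=0

011001001000010


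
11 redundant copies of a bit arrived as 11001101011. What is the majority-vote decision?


Ones: 7 out of 11
Threshold: 6

1 (7/11 voted 1)


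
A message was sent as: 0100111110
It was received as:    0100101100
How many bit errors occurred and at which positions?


XOR: 0000010010

2 error(s) at position(s): 5, 8


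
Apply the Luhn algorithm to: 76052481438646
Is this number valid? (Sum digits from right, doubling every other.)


Luhn sum = 70
70 mod 10 = 0

Valid (Luhn sum mod 10 = 0)


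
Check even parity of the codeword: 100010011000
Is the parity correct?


Number of 1s: 4

Yes, parity is correct (4 ones)


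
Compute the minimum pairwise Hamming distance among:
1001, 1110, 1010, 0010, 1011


Comparing all pairs, minimum distance: 1
Can detect 0 errors, correct 0 errors

1


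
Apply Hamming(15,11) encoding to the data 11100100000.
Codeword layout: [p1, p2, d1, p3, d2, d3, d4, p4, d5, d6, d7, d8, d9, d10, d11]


Parity bits: p1=0, p2=1, p3=0, p4=1

011011010100000


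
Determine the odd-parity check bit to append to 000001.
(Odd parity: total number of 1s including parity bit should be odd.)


Number of 1s in data: 1
Parity bit: 0

0


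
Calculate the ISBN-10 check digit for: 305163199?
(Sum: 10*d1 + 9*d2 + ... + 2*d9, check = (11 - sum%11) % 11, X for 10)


Weighted sum: 177
177 mod 11 = 1

Check digit: X


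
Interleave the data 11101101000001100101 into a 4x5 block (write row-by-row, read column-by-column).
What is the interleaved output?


Matrix:
  11101
  10100
  00011
  00101
Read columns: 11001000110100101011

11001000110100101011


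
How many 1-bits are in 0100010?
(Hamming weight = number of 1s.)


Counting 1s in 0100010

2


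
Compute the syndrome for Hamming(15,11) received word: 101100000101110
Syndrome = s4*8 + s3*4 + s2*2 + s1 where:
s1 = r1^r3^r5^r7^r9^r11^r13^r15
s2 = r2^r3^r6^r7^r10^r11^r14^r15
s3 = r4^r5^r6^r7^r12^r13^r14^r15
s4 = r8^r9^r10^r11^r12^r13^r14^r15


s1=1, s2=1, s3=0, s4=0

Syndrome = 3 (error at position 3)


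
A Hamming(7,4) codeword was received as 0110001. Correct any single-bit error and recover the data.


Syndrome = 6: error at position 6

Data: 1011 (corrected bit 6)


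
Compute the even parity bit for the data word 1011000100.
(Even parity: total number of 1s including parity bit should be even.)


Number of 1s in data: 4
Parity bit: 0

0


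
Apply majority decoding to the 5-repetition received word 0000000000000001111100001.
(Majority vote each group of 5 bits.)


Groups: 00000, 00000, 00000, 11111, 00001
Majority votes: 00010

00010


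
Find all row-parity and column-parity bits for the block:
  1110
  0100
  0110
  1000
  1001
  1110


Row parities: 110101
Column parities: 0011

Row P: 110101, Col P: 0011, Corner: 0


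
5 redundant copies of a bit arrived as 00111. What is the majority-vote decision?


Ones: 3 out of 5
Threshold: 3

1 (3/5 voted 1)


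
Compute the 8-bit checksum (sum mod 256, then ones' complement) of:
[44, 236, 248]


Sum = 528 mod 256 = 16
Complement = 239

239


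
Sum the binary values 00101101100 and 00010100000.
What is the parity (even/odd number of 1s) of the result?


00101101100 = 364
00010100000 = 160
Sum = 524 = 1000001100
1s count = 3

odd parity (3 ones in 1000001100)


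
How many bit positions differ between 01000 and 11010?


XOR: 10010
Count of 1s: 2

2


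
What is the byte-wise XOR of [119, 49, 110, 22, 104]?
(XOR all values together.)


XOR chain: 119 ^ 49 ^ 110 ^ 22 ^ 104 = 86

86


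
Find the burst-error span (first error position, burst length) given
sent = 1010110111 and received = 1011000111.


XOR: 0001110000

Burst at position 3, length 3


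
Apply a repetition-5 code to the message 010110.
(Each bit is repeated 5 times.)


Each bit -> 5 copies

000001111100000111111111100000


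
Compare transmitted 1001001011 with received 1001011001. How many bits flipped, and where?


XOR: 0000010010

2 error(s) at position(s): 5, 8


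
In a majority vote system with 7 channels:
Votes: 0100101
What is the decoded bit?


Ones: 3 out of 7
Threshold: 4

0 (3/7 voted 1)


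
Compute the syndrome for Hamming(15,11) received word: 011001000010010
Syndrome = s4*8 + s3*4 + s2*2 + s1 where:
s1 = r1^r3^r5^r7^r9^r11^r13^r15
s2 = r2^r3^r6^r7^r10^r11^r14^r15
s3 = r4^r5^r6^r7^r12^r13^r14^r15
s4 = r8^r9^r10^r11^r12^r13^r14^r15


s1=0, s2=1, s3=0, s4=0

Syndrome = 2 (error at position 2)
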